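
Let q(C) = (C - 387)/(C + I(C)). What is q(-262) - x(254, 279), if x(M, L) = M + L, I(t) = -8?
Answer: -143261/270 ≈ -530.60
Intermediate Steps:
x(M, L) = L + M
q(C) = (-387 + C)/(-8 + C) (q(C) = (C - 387)/(C - 8) = (-387 + C)/(-8 + C))
q(-262) - x(254, 279) = (-387 - 262)/(-8 - 262) - (279 + 254) = -649/(-270) - 1*533 = -1/270*(-649) - 533 = 649/270 - 533 = -143261/270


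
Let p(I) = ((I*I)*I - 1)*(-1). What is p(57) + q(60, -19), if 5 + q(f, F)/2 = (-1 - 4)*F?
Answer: -185012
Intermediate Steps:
p(I) = 1 - I**3 (p(I) = (I**2*I - 1)*(-1) = (I**3 - 1)*(-1) = (-1 + I**3)*(-1) = 1 - I**3)
q(f, F) = -10 - 10*F (q(f, F) = -10 + 2*((-1 - 4)*F) = -10 + 2*(-5*F) = -10 - 10*F)
p(57) + q(60, -19) = (1 - 1*57**3) + (-10 - 10*(-19)) = (1 - 1*185193) + (-10 + 190) = (1 - 185193) + 180 = -185192 + 180 = -185012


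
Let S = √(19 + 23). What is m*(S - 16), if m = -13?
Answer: 208 - 13*√42 ≈ 123.75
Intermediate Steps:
S = √42 ≈ 6.4807
m*(S - 16) = -13*(√42 - 16) = -13*(-16 + √42) = 208 - 13*√42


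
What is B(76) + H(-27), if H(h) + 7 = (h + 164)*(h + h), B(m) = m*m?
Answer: -1629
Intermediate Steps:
B(m) = m²
H(h) = -7 + 2*h*(164 + h) (H(h) = -7 + (h + 164)*(h + h) = -7 + (164 + h)*(2*h) = -7 + 2*h*(164 + h))
B(76) + H(-27) = 76² + (-7 + 2*(-27)² + 328*(-27)) = 5776 + (-7 + 2*729 - 8856) = 5776 + (-7 + 1458 - 8856) = 5776 - 7405 = -1629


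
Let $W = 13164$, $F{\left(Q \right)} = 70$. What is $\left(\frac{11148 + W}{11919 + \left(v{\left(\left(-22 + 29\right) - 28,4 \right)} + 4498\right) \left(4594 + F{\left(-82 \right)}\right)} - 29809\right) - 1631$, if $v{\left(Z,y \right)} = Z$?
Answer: $- \frac{656864797368}{20892647} \approx -31440.0$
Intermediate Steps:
$\left(\frac{11148 + W}{11919 + \left(v{\left(\left(-22 + 29\right) - 28,4 \right)} + 4498\right) \left(4594 + F{\left(-82 \right)}\right)} - 29809\right) - 1631 = \left(\frac{11148 + 13164}{11919 + \left(\left(\left(-22 + 29\right) - 28\right) + 4498\right) \left(4594 + 70\right)} - 29809\right) - 1631 = \left(\frac{24312}{11919 + \left(\left(7 - 28\right) + 4498\right) 4664} - 29809\right) - 1631 = \left(\frac{24312}{11919 + \left(-21 + 4498\right) 4664} - 29809\right) - 1631 = \left(\frac{24312}{11919 + 4477 \cdot 4664} - 29809\right) - 1631 = \left(\frac{24312}{11919 + 20880728} - 29809\right) - 1631 = \left(\frac{24312}{20892647} - 29809\right) - 1631 = - \frac{622788890111}{20892647} - 1631 = - \frac{656864797368}{20892647}$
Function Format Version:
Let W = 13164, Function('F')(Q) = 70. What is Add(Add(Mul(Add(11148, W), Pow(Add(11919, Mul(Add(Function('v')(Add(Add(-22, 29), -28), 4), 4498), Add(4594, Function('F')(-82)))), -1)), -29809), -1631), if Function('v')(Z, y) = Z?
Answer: Rational(-656864797368, 20892647) ≈ -31440.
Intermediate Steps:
Add(Add(Mul(Add(11148, W), Pow(Add(11919, Mul(Add(Function('v')(Add(Add(-22, 29), -28), 4), 4498), Add(4594, Function('F')(-82)))), -1)), -29809), -1631) = Add(Add(Mul(Add(11148, 13164), Pow(Add(11919, Mul(Add(Add(Add(-22, 29), -28), 4498), Add(4594, 70))), -1)), -29809), -1631) = Add(Add(Mul(24312, Pow(Add(11919, Mul(Add(Add(7, -28), 4498), 4664)), -1)), -29809), -1631) = Add(Add(Mul(24312, Pow(Add(11919, Mul(Add(-21, 4498), 4664)), -1)), -29809), -1631) = Add(Add(Mul(24312, Pow(Add(11919, Mul(4477, 4664)), -1)), -29809), -1631) = Add(Add(Mul(24312, Pow(Add(11919, 20880728), -1)), -29809), -1631) = Add(Add(Mul(24312, Pow(20892647, -1)), -29809), -1631) = Add(Add(Mul(24312, Rational(1, 20892647)), -29809), -1631) = Add(Add(Rational(24312, 20892647), -29809), -1631) = Add(Rational(-622788890111, 20892647), -1631) = Rational(-656864797368, 20892647)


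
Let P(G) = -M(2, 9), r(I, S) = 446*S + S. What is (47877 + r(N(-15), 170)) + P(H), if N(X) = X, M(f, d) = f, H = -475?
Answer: 123865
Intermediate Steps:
r(I, S) = 447*S
P(G) = -2 (P(G) = -1*2 = -2)
(47877 + r(N(-15), 170)) + P(H) = (47877 + 447*170) - 2 = (47877 + 75990) - 2 = 123867 - 2 = 123865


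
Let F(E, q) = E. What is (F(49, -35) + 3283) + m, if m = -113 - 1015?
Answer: 2204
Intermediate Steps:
m = -1128
(F(49, -35) + 3283) + m = (49 + 3283) - 1128 = 3332 - 1128 = 2204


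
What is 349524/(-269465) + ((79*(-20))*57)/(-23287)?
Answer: 2304093216/896433065 ≈ 2.5703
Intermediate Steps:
349524/(-269465) + ((79*(-20))*57)/(-23287) = 349524*(-1/269465) - 1580*57*(-1/23287) = -49932/38495 - 90060*(-1/23287) = -49932/38495 + 90060/23287 = 2304093216/896433065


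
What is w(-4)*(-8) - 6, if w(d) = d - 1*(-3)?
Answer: 2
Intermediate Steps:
w(d) = 3 + d (w(d) = d + 3 = 3 + d)
w(-4)*(-8) - 6 = (3 - 4)*(-8) - 6 = -1*(-8) - 6 = 8 - 6 = 2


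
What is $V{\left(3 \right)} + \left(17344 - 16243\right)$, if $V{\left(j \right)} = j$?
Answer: $1104$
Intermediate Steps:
$V{\left(3 \right)} + \left(17344 - 16243\right) = 3 + \left(17344 - 16243\right) = 3 + 1101 = 1104$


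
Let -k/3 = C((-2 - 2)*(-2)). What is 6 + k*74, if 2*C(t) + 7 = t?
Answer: -105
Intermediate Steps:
C(t) = -7/2 + t/2
k = -3/2 (k = -3*(-7/2 + ((-2 - 2)*(-2))/2) = -3*(-7/2 + (-4*(-2))/2) = -3*(-7/2 + (½)*8) = -3*(-7/2 + 4) = -3*½ = -3/2 ≈ -1.5000)
6 + k*74 = 6 - 3/2*74 = 6 - 111 = -105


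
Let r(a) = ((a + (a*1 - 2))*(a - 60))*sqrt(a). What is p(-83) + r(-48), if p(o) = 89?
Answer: 89 + 42336*I*sqrt(3) ≈ 89.0 + 73328.0*I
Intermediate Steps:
r(a) = sqrt(a)*(-60 + a)*(-2 + 2*a) (r(a) = ((a + (a - 2))*(-60 + a))*sqrt(a) = ((a + (-2 + a))*(-60 + a))*sqrt(a) = ((-2 + 2*a)*(-60 + a))*sqrt(a) = ((-60 + a)*(-2 + 2*a))*sqrt(a) = sqrt(a)*(-60 + a)*(-2 + 2*a))
p(-83) + r(-48) = 89 + 2*sqrt(-48)*(60 + (-48)**2 - 61*(-48)) = 89 + 2*(4*I*sqrt(3))*(60 + 2304 + 2928) = 89 + 2*(4*I*sqrt(3))*5292 = 89 + 42336*I*sqrt(3)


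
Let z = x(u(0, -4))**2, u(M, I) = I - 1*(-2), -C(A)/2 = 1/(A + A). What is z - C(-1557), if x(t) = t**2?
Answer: 24911/1557 ≈ 15.999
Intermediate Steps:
C(A) = -1/A (C(A) = -2/(A + A) = -2*1/(2*A) = -1/A)
u(M, I) = 2 + I (u(M, I) = I + 2 = 2 + I)
z = 16 (z = ((2 - 4)**2)**2 = ((-2)**2)**2 = 4**2 = 16)
z - C(-1557) = 16 - (-1)/(-1557) = 16 - (-1)*(-1)/1557 = 16 - 1*1/1557 = 16 - 1/1557 = 24911/1557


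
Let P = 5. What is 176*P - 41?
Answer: 839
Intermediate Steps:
176*P - 41 = 176*5 - 41 = 880 - 41 = 839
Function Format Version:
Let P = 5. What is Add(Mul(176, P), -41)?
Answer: 839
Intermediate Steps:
Add(Mul(176, P), -41) = Add(Mul(176, 5), -41) = Add(880, -41) = 839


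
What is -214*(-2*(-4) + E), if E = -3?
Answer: -1070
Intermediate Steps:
-214*(-2*(-4) + E) = -214*(-2*(-4) - 3) = -214*(8 - 3) = -214*5 = -1070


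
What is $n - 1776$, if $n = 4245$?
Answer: $2469$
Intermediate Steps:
$n - 1776 = 4245 - 1776 = 2469$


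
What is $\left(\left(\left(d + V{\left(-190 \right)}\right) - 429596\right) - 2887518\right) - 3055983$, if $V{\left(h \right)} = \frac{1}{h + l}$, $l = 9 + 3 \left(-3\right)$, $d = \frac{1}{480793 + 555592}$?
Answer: $- \frac{250989321312349}{39382630} \approx -6.3731 \cdot 10^{6}$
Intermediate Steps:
$d = \frac{1}{1036385} \approx 9.6489 \cdot 10^{-7}$
$l = 0$ ($l = 9 - 9 = 0$)
$V{\left(h \right)} = \frac{1}{h}$ ($V{\left(h \right)} = \frac{1}{h + 0} = \frac{1}{h}$)
$\left(\left(\left(d + V{\left(-190 \right)}\right) - 429596\right) - 2887518\right) - 3055983 = \left(\left(\left(\frac{1}{1036385} + \frac{1}{-190}\right) - 429596\right) - 2887518\right) - 3055983 = \left(\left(\left(\frac{1}{1036385} - \frac{1}{190}\right) - 429596\right) - 2887518\right) - 3055983 = \left(\left(- \frac{207239}{39382630} - 429596\right) - 2887518\right) - 3055983 = \left(- \frac{16918620524719}{39382630} - 2887518\right) - 3055983 = - \frac{130636673537059}{39382630} - 3055983 = - \frac{250989321312349}{39382630}$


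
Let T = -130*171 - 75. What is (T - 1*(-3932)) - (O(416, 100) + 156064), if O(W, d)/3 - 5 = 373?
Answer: -175571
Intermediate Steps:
T = -22305 (T = -22230 - 75 = -22305)
O(W, d) = 1134 (O(W, d) = 15 + 3*373 = 15 + 1119 = 1134)
(T - 1*(-3932)) - (O(416, 100) + 156064) = (-22305 - 1*(-3932)) - (1134 + 156064) = (-22305 + 3932) - 1*157198 = -18373 - 157198 = -175571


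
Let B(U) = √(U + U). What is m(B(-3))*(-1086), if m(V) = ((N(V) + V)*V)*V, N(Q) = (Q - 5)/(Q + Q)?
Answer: 3258 + 9231*I*√6 ≈ 3258.0 + 22611.0*I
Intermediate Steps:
B(U) = √2*√U (B(U) = √(2*U) = √2*√U)
N(Q) = (-5 + Q)/(2*Q) (N(Q) = (-5 + Q)/((2*Q)) = (-5 + Q)*(1/(2*Q)) = (-5 + Q)/(2*Q))
m(V) = V²*(V + (-5 + V)/(2*V)) (m(V) = (((-5 + V)/(2*V) + V)*V)*V = ((V + (-5 + V)/(2*V))*V)*V = (V*(V + (-5 + V)/(2*V)))*V = V²*(V + (-5 + V)/(2*V)))
m(B(-3))*(-1086) = ((√2*√(-3))*(-5 + √2*√(-3) + 2*(√2*√(-3))²)/2)*(-1086) = ((√2*(I*√3))*(-5 + √2*(I*√3) + 2*(√2*(I*√3))²)/2)*(-1086) = ((I*√6)*(-5 + I*√6 + 2*(I*√6)²)/2)*(-1086) = ((I*√6)*(-5 + I*√6 + 2*(-6))/2)*(-1086) = ((I*√6)*(-5 + I*√6 - 12)/2)*(-1086) = ((I*√6)*(-17 + I*√6)/2)*(-1086) = (I*√6*(-17 + I*√6)/2)*(-1086) = -543*I*√6*(-17 + I*√6)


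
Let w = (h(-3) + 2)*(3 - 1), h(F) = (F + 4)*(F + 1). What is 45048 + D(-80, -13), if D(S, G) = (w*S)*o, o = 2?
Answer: 45048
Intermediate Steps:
h(F) = (1 + F)*(4 + F) (h(F) = (4 + F)*(1 + F) = (1 + F)*(4 + F))
w = 0 (w = ((4 + (-3)² + 5*(-3)) + 2)*(3 - 1) = ((4 + 9 - 15) + 2)*2 = (-2 + 2)*2 = 0*2 = 0)
D(S, G) = 0 (D(S, G) = (0*S)*2 = 0*2 = 0)
45048 + D(-80, -13) = 45048 + 0 = 45048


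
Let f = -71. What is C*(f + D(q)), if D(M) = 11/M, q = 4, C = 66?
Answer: -9009/2 ≈ -4504.5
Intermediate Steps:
C*(f + D(q)) = 66*(-71 + 11/4) = 66*(-273/4) = -9009/2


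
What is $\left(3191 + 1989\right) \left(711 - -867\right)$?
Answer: $8174040$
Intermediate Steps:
$\left(3191 + 1989\right) \left(711 - -867\right) = 5180 \left(711 + 867\right) = 5180 \cdot 1578 = 8174040$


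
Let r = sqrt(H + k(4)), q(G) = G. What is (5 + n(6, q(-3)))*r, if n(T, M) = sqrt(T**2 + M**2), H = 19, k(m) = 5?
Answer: 6*sqrt(30) + 10*sqrt(6) ≈ 57.358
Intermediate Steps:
r = 2*sqrt(6) (r = sqrt(19 + 5) = sqrt(24) = 2*sqrt(6) ≈ 4.8990)
n(T, M) = sqrt(M**2 + T**2)
(5 + n(6, q(-3)))*r = (5 + sqrt((-3)**2 + 6**2))*(2*sqrt(6)) = (5 + sqrt(9 + 36))*(2*sqrt(6)) = (5 + sqrt(45))*(2*sqrt(6)) = (5 + 3*sqrt(5))*(2*sqrt(6)) = 2*sqrt(6)*(5 + 3*sqrt(5))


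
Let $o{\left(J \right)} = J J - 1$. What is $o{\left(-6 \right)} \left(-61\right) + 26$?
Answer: $-2109$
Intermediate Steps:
$o{\left(J \right)} = -1 + J^{2}$ ($o{\left(J \right)} = J^{2} - 1 = -1 + J^{2}$)
$o{\left(-6 \right)} \left(-61\right) + 26 = \left(-1 + \left(-6\right)^{2}\right) \left(-61\right) + 26 = \left(-1 + 36\right) \left(-61\right) + 26 = 35 \left(-61\right) + 26 = -2135 + 26 = -2109$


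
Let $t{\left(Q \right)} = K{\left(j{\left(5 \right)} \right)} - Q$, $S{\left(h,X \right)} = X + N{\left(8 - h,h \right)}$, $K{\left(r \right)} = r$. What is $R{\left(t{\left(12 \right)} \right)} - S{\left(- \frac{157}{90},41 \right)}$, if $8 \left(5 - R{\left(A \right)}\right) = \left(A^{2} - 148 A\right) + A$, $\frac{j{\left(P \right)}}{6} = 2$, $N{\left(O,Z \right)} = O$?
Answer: $- \frac{4117}{90} \approx -45.744$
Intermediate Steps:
$j{\left(P \right)} = 12$ ($j{\left(P \right)} = 6 \cdot 2 = 12$)
$S{\left(h,X \right)} = 8 + X - h$ ($S{\left(h,X \right)} = X - \left(-8 + h\right) = 8 + X - h$)
$t{\left(Q \right)} = 12 - Q$
$R{\left(A \right)} = 5 - \frac{A^{2}}{8} + \frac{147 A}{8}$ ($R{\left(A \right)} = 5 - \frac{\left(A^{2} - 148 A\right) + A}{8} = 5 - \frac{A^{2} - 147 A}{8} = 5 - \left(- \frac{147 A}{8} + \frac{A^{2}}{8}\right) = 5 - \frac{A^{2}}{8} + \frac{147 A}{8}$)
$R{\left(t{\left(12 \right)} \right)} - S{\left(- \frac{157}{90},41 \right)} = \left(5 - \frac{\left(12 - 12\right)^{2}}{8} + \frac{147 \left(12 - 12\right)}{8}\right) - \left(8 + 41 - - \frac{157}{90}\right) = \left(5 - \frac{\left(12 - 12\right)^{2}}{8} + \frac{147 \left(12 - 12\right)}{8}\right) - \left(8 + 41 - \left(-157\right) \frac{1}{90}\right) = \left(5 - \frac{0^{2}}{8} + \frac{147}{8} \cdot 0\right) - \left(8 + 41 - - \frac{157}{90}\right) = \left(5 - 0 + 0\right) - \left(8 + 41 + \frac{157}{90}\right) = \left(5 + 0 + 0\right) - \frac{4567}{90} = 5 - \frac{4567}{90} = - \frac{4117}{90}$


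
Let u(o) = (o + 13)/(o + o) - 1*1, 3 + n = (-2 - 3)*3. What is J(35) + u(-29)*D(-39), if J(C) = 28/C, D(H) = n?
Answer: 2006/145 ≈ 13.834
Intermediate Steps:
n = -18 (n = -3 + (-2 - 3)*3 = -3 - 5*3 = -3 - 15 = -18)
D(H) = -18
u(o) = -1 + (13 + o)/(2*o) (u(o) = (13 + o)/((2*o)) - 1 = (13 + o)*(1/(2*o)) - 1 = (13 + o)/(2*o) - 1 = -1 + (13 + o)/(2*o))
J(35) + u(-29)*D(-39) = 28/35 + ((1/2)*(13 - 1*(-29))/(-29))*(-18) = 28*(1/35) + ((1/2)*(-1/29)*(13 + 29))*(-18) = 4/5 + ((1/2)*(-1/29)*42)*(-18) = 4/5 - 21/29*(-18) = 4/5 + 378/29 = 2006/145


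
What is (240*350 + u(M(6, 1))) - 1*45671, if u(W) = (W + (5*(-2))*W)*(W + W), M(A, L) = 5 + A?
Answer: 36151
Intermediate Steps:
u(W) = -18*W² (u(W) = (W - 10*W)*(2*W) = (-9*W)*(2*W) = -18*W²)
(240*350 + u(M(6, 1))) - 1*45671 = (240*350 - 18*(5 + 6)²) - 1*45671 = (84000 - 18*11²) - 45671 = (84000 - 18*121) - 45671 = (84000 - 2178) - 45671 = 81822 - 45671 = 36151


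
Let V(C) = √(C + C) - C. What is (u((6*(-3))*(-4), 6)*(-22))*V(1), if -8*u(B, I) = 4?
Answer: -11 + 11*√2 ≈ 4.5564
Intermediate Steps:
V(C) = -C + √2*√C (V(C) = √(2*C) - C = √2*√C - C = -C + √2*√C)
u(B, I) = -½ (u(B, I) = -⅛*4 = -½)
(u((6*(-3))*(-4), 6)*(-22))*V(1) = (-½*(-22))*(-1*1 + √2*√1) = 11*(-1 + √2*1) = 11*(-1 + √2) = -11 + 11*√2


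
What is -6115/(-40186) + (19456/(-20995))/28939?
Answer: 195501842961/1285051632670 ≈ 0.15214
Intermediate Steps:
-6115/(-40186) + (19456/(-20995))/28939 = -6115*(-1/40186) + (19456*(-1/20995))*(1/28939) = 6115/40186 - 1024/1105*1/28939 = 6115/40186 - 1024/31977595 = 195501842961/1285051632670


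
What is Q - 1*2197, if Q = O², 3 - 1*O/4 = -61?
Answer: 63339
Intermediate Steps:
O = 256 (O = 12 - 4*(-61) = 12 + 244 = 256)
Q = 65536 (Q = 256² = 65536)
Q - 1*2197 = 65536 - 1*2197 = 65536 - 2197 = 63339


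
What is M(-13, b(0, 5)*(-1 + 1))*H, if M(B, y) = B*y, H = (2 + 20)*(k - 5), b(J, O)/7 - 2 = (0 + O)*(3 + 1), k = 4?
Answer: 0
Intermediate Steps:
b(J, O) = 14 + 28*O (b(J, O) = 14 + 7*((0 + O)*(3 + 1)) = 14 + 7*(O*4) = 14 + 7*(4*O) = 14 + 28*O)
H = -22 (H = (2 + 20)*(4 - 5) = 22*(-1) = -22)
M(-13, b(0, 5)*(-1 + 1))*H = -13*(14 + 28*5)*(-1 + 1)*(-22) = -13*(14 + 140)*0*(-22) = -2002*0*(-22) = -13*0*(-22) = 0*(-22) = 0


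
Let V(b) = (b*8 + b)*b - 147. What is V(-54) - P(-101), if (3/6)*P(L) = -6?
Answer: 26109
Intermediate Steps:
P(L) = -12 (P(L) = 2*(-6) = -12)
V(b) = -147 + 9*b**2 (V(b) = (8*b + b)*b - 147 = (9*b)*b - 147 = 9*b**2 - 147 = -147 + 9*b**2)
V(-54) - P(-101) = (-147 + 9*(-54)**2) - 1*(-12) = (-147 + 9*2916) + 12 = (-147 + 26244) + 12 = 26097 + 12 = 26109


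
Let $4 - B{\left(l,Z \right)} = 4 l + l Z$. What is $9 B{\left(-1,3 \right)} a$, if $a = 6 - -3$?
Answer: $891$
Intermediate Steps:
$a = 9$ ($a = 6 + 3 = 9$)
$B{\left(l,Z \right)} = 4 - 4 l - Z l$ ($B{\left(l,Z \right)} = 4 - \left(4 l + l Z\right) = 4 - \left(4 l + Z l\right) = 4 - 4 l - Z l$)
$9 B{\left(-1,3 \right)} a = 9 \left(4 - -4 - 3 \left(-1\right)\right) 9 = 9 \left(4 + 4 + 3\right) 9 = 9 \cdot 11 \cdot 9 = 99 \cdot 9 = 891$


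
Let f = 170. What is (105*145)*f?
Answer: 2588250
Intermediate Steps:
(105*145)*f = (105*145)*170 = 15225*170 = 2588250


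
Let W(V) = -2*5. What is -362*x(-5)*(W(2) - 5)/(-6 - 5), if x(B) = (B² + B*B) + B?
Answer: -244350/11 ≈ -22214.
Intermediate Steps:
x(B) = B + 2*B² (x(B) = (B² + B²) + B = 2*B² + B = B + 2*B²)
W(V) = -10
-362*x(-5)*(W(2) - 5)/(-6 - 5) = -362*(-5*(1 + 2*(-5)))*(-10 - 5)/(-6 - 5) = -362*(-5*(1 - 10))*(-15/(-11)) = -362*(-5*(-9))*(-15*(-1/11)) = -16290*15/11 = -362*675/11 = -244350/11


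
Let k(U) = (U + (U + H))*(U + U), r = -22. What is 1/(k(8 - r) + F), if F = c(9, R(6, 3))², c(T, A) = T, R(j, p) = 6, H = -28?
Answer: 1/2001 ≈ 0.00049975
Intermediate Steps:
F = 81 (F = 9² = 81)
k(U) = 2*U*(-28 + 2*U) (k(U) = (U + (U - 28))*(U + U) = (U + (-28 + U))*(2*U) = (-28 + 2*U)*(2*U) = 2*U*(-28 + 2*U))
1/(k(8 - r) + F) = 1/(4*(8 - 1*(-22))*(-14 + (8 - 1*(-22))) + 81) = 1/(4*(8 + 22)*(-14 + (8 + 22)) + 81) = 1/(4*30*(-14 + 30) + 81) = 1/(4*30*16 + 81) = 1/(1920 + 81) = 1/2001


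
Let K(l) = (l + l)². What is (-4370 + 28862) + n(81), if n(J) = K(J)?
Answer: 50736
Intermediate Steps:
K(l) = 4*l² (K(l) = (2*l)² = 4*l²)
n(J) = 4*J²
(-4370 + 28862) + n(81) = (-4370 + 28862) + 4*81² = 24492 + 4*6561 = 24492 + 26244 = 50736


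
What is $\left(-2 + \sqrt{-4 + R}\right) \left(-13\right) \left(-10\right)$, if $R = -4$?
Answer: $-260 + 260 i \sqrt{2} \approx -260.0 + 367.7 i$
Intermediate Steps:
$\left(-2 + \sqrt{-4 + R}\right) \left(-13\right) \left(-10\right) = \left(-2 + \sqrt{-4 - 4}\right) \left(-13\right) \left(-10\right) = \left(-2 + \sqrt{-8}\right) \left(-13\right) \left(-10\right) = \left(-2 + 2 i \sqrt{2}\right) \left(-13\right) \left(-10\right) = \left(26 - 26 i \sqrt{2}\right) \left(-10\right) = -260 + 260 i \sqrt{2}$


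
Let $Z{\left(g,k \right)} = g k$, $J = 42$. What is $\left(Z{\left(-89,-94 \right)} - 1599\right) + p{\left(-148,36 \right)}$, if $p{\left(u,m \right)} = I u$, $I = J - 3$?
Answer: $995$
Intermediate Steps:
$I = 39$ ($I = 42 - 3 = 39$)
$p{\left(u,m \right)} = 39 u$
$\left(Z{\left(-89,-94 \right)} - 1599\right) + p{\left(-148,36 \right)} = \left(\left(-89\right) \left(-94\right) - 1599\right) + 39 \left(-148\right) = \left(8366 - 1599\right) - 5772 = 6767 - 5772 = 995$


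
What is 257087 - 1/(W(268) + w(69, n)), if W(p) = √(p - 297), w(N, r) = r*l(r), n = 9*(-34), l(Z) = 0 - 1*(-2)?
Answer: 96297849463/374573 + I*√29/374573 ≈ 2.5709e+5 + 1.4377e-5*I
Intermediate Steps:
l(Z) = 2 (l(Z) = 0 + 2 = 2)
n = -306
w(N, r) = 2*r (w(N, r) = r*2 = 2*r)
W(p) = √(-297 + p)
257087 - 1/(W(268) + w(69, n)) = 257087 - 1/(√(-297 + 268) + 2*(-306)) = 257087 - 1/(√(-29) - 612) = 257087 - 1/(I*√29 - 612) = 257087 - 1/(-612 + I*√29)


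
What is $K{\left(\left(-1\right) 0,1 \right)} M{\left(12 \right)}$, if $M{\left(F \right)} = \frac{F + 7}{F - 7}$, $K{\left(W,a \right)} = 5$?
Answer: $19$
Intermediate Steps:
$M{\left(F \right)} = \frac{7 + F}{-7 + F}$
$K{\left(\left(-1\right) 0,1 \right)} M{\left(12 \right)} = 5 \frac{7 + 12}{-7 + 12} = 5 \cdot \frac{1}{5} \cdot 19 = 5 \cdot \frac{19}{5} = 19$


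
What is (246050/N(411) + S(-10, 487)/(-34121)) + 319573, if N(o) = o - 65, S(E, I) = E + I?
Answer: 1890615661113/5902933 ≈ 3.2028e+5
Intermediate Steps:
N(o) = -65 + o
(246050/N(411) + S(-10, 487)/(-34121)) + 319573 = (246050/(-65 + 411) + (-10 + 487)/(-34121)) + 319573 = (246050/346 + 477*(-1/34121)) + 319573 = (246050*(1/346) - 477/34121) + 319573 = (123025/173 - 477/34121) + 319573 = 4197653504/5902933 + 319573 = 1890615661113/5902933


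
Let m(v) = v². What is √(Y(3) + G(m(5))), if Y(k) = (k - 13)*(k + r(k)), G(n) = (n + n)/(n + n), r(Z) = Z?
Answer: I*√59 ≈ 7.6811*I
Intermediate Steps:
G(n) = 1 (G(n) = (2*n)/((2*n)) = (2*n)*(1/(2*n)) = 1)
Y(k) = 2*k*(-13 + k) (Y(k) = (k - 13)*(k + k) = (-13 + k)*(2*k) = 2*k*(-13 + k))
√(Y(3) + G(m(5))) = √(2*3*(-13 + 3) + 1) = √(2*3*(-10) + 1) = √(-60 + 1) = √(-59) = I*√59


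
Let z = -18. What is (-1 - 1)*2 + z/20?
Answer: -49/10 ≈ -4.9000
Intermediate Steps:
(-1 - 1)*2 + z/20 = (-1 - 1)*2 - 18/20 = -2*2 + (1/20)*(-18) = -4 - 9/10 = -49/10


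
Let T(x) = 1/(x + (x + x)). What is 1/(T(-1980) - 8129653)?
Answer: -5940/48290138821 ≈ -1.2301e-7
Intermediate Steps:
T(x) = 1/(3*x) (T(x) = 1/(x + 2*x) = 1/(3*x))
1/(T(-1980) - 8129653) = 1/((⅓)/(-1980) - 8129653) = 1/((⅓)*(-1/1980) - 8129653) = 1/(-1/5940 - 8129653) = 1/(-48290138821/5940) = -5940/48290138821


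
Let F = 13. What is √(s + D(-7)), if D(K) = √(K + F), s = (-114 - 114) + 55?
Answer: √(-173 + √6) ≈ 13.059*I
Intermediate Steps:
s = -173 (s = -228 + 55 = -173)
D(K) = √(13 + K) (D(K) = √(K + 13) = √(13 + K))
√(s + D(-7)) = √(-173 + √(13 - 7)) = √(-173 + √6)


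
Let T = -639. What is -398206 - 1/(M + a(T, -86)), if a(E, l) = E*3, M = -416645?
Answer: -166673899771/418562 ≈ -3.9821e+5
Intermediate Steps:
a(E, l) = 3*E
-398206 - 1/(M + a(T, -86)) = -398206 - 1/(-416645 + 3*(-639)) = -398206 - 1/(-416645 - 1917) = -398206 - 1/(-418562) = -398206 - 1*(-1/418562) = -398206 + 1/418562 = -166673899771/418562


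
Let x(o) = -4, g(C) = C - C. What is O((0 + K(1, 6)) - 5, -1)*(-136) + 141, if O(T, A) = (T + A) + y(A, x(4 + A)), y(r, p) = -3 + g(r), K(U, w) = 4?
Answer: 821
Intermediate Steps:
g(C) = 0
y(r, p) = -3 (y(r, p) = -3 + 0 = -3)
O(T, A) = -3 + A + T (O(T, A) = (T + A) - 3 = (A + T) - 3 = -3 + A + T)
O((0 + K(1, 6)) - 5, -1)*(-136) + 141 = (-3 - 1 + ((0 + 4) - 5))*(-136) + 141 = (-3 - 1 + (4 - 5))*(-136) + 141 = (-3 - 1 - 1)*(-136) + 141 = -5*(-136) + 141 = 680 + 141 = 821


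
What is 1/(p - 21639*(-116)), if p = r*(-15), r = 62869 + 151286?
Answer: -1/702201 ≈ -1.4241e-6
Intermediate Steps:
r = 214155
p = -3212325 (p = 214155*(-15) = -3212325)
1/(p - 21639*(-116)) = 1/(-3212325 - 21639*(-116)) = 1/(-3212325 + 2510124) = 1/(-702201) = -1/702201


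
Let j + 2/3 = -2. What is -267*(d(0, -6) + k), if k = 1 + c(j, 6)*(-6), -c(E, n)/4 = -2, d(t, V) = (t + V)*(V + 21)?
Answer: 36579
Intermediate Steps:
d(t, V) = (21 + V)*(V + t) (d(t, V) = (V + t)*(21 + V) = (21 + V)*(V + t))
j = -8/3 (j = -2/3 - 2 = -8/3 ≈ -2.6667)
c(E, n) = 8 (c(E, n) = -4*(-2) = 8)
k = -47 (k = 1 + 8*(-6) = 1 - 48 = -47)
-267*(d(0, -6) + k) = -267*(((-6)**2 + 21*(-6) + 21*0 - 6*0) - 47) = -267*((36 - 126 + 0 + 0) - 47) = -267*(-90 - 47) = -267*(-137) = 36579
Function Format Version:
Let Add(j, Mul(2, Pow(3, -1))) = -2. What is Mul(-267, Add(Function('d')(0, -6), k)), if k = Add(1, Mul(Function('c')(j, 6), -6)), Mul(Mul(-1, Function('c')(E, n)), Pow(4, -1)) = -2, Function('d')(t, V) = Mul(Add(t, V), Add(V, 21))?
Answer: 36579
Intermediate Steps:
Function('d')(t, V) = Mul(Add(21, V), Add(V, t)) (Function('d')(t, V) = Mul(Add(V, t), Add(21, V)) = Mul(Add(21, V), Add(V, t)))
j = Rational(-8, 3) (j = Add(Rational(-2, 3), -2) = Rational(-8, 3) ≈ -2.6667)
Function('c')(E, n) = 8 (Function('c')(E, n) = Mul(-4, -2) = 8)
k = -47 (k = Add(1, Mul(8, -6)) = Add(1, -48) = -47)
Mul(-267, Add(Function('d')(0, -6), k)) = Mul(-267, Add(Add(Pow(-6, 2), Mul(21, -6), Mul(21, 0), Mul(-6, 0)), -47)) = Mul(-267, Add(Add(36, -126, 0, 0), -47)) = Mul(-267, Add(-90, -47)) = Mul(-267, -137) = 36579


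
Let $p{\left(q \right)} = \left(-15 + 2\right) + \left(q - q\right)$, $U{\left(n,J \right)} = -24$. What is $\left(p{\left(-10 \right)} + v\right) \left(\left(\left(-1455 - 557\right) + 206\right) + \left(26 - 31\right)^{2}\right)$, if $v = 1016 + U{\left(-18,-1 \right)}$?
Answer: $-1743599$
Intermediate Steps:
$v = 992$ ($v = 1016 - 24 = 992$)
$p{\left(q \right)} = -13$ ($p{\left(q \right)} = -13 + 0 = -13$)
$\left(p{\left(-10 \right)} + v\right) \left(\left(\left(-1455 - 557\right) + 206\right) + \left(26 - 31\right)^{2}\right) = \left(-13 + 992\right) \left(\left(\left(-1455 - 557\right) + 206\right) + \left(26 - 31\right)^{2}\right) = 979 \left(\left(-2012 + 206\right) + \left(-5\right)^{2}\right) = 979 \left(-1806 + 25\right) = 979 \left(-1781\right) = -1743599$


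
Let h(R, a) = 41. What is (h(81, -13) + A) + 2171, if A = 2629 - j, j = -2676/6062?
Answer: 14674409/3031 ≈ 4841.4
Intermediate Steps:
j = -1338/3031 (j = -2676*1/6062 = -1338/3031 ≈ -0.44144)
A = 7969837/3031 (A = 2629 - 1*(-1338/3031) = 2629 + 1338/3031 = 7969837/3031 ≈ 2629.4)
(h(81, -13) + A) + 2171 = (41 + 7969837/3031) + 2171 = 8094108/3031 + 2171 = 14674409/3031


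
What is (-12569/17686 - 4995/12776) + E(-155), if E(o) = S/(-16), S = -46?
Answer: 50087669/28244542 ≈ 1.7734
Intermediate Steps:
E(o) = 23/8 (E(o) = -46/(-16) = -46*(-1/16) = 23/8)
(-12569/17686 - 4995/12776) + E(-155) = (-12569/17686 - 4995/12776) + 23/8 = -124461557/112978168 + 23/8 = 50087669/28244542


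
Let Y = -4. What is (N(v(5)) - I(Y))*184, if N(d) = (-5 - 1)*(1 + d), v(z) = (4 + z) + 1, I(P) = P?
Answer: -11408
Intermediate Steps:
v(z) = 5 + z
N(d) = -6 - 6*d (N(d) = -6*(1 + d) = -6 - 6*d)
(N(v(5)) - I(Y))*184 = ((-6 - 6*(5 + 5)) - 1*(-4))*184 = ((-6 - 6*10) + 4)*184 = ((-6 - 60) + 4)*184 = (-66 + 4)*184 = -62*184 = -11408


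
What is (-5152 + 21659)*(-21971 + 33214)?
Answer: 185588201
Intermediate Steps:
(-5152 + 21659)*(-21971 + 33214) = 16507*11243 = 185588201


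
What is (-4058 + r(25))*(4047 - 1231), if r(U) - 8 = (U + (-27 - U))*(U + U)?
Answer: -15206400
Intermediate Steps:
r(U) = 8 - 54*U (r(U) = 8 + (U + (-27 - U))*(U + U) = 8 - 54*U)
(-4058 + r(25))*(4047 - 1231) = (-4058 + (8 - 54*25))*(4047 - 1231) = (-4058 + (8 - 1350))*2816 = (-4058 - 1342)*2816 = -5400*2816 = -15206400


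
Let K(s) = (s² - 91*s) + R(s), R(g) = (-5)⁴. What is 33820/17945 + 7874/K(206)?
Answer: 192726446/87266535 ≈ 2.2085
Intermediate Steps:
R(g) = 625
K(s) = 625 + s² - 91*s (K(s) = (s² - 91*s) + 625 = 625 + s² - 91*s)
33820/17945 + 7874/K(206) = 33820/17945 + 7874/(625 + 206² - 91*206) = 33820*(1/17945) + 7874/(625 + 42436 - 18746) = 6764/3589 + 7874/24315 = 192726446/87266535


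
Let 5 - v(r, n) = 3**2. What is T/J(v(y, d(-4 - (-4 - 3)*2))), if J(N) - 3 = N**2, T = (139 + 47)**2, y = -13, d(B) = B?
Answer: 34596/19 ≈ 1820.8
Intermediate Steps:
v(r, n) = -4 (v(r, n) = 5 - 1*3**2 = 5 - 1*9 = 5 - 9 = -4)
T = 34596 (T = 186**2 = 34596)
J(N) = 3 + N**2
T/J(v(y, d(-4 - (-4 - 3)*2))) = 34596/(3 + (-4)**2) = 34596/(3 + 16) = 34596/19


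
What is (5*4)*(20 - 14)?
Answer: 120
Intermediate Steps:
(5*4)*(20 - 14) = 20*6 = 120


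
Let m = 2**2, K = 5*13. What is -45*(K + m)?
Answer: -3105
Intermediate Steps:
K = 65
m = 4
-45*(K + m) = -45*(65 + 4) = -45*69 = -3105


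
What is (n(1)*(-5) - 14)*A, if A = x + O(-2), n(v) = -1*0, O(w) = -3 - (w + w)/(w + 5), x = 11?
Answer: -392/3 ≈ -130.67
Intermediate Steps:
O(w) = -3 - 2*w/(5 + w)
n(v) = 0
A = 28/3 (A = 11 + 5*(-3 - 1*(-2))/(5 - 2) = 11 + 5*(-3 + 2)/3 = 11 + 5*(⅓)*(-1) = 11 - 5/3 = 28/3 ≈ 9.3333)
(n(1)*(-5) - 14)*A = (0*(-5) - 14)*(28/3) = (0 - 14)*(28/3) = -14*28/3 = -392/3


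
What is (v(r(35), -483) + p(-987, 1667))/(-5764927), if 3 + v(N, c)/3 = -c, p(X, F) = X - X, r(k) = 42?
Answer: -1440/5764927 ≈ -0.00024979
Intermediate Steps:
p(X, F) = 0
v(N, c) = -9 - 3*c (v(N, c) = -9 + 3*(-c) = -9 - 3*c)
(v(r(35), -483) + p(-987, 1667))/(-5764927) = ((-9 - 3*(-483)) + 0)/(-5764927) = ((-9 + 1449) + 0)*(-1/5764927) = (1440 + 0)*(-1/5764927) = 1440*(-1/5764927) = -1440/5764927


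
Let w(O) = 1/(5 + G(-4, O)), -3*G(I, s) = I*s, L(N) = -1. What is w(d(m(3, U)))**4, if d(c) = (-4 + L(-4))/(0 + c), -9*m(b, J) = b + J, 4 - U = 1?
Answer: 1/50625 ≈ 1.9753e-5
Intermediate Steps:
U = 3 (U = 4 - 1*1 = 4 - 1 = 3)
G(I, s) = -I*s/3
m(b, J) = -J/9 - b/9 (m(b, J) = -(b + J)/9 = -(J + b)/9 = -J/9 - b/9)
d(c) = -5/c (d(c) = (-4 - 1)/(0 + c) = -5/c)
w(O) = 1/(5 + 4*O/3) (w(O) = 1/(5 - 1/3*(-4)*O) = 1/(5 + 4*O/3))
w(d(m(3, U)))**4 = (3/(15 + 4*(-5/(-1/9*3 - 1/9*3))))**4 = (3/(15 + 4*(-5/(-1/3 - 1/3))))**4 = (3/(15 + 4*(-5/(-2/3))))**4 = (3/(15 + 4*(-5*(-3/2))))**4 = (3/(15 + 4*(15/2)))**4 = (3/(15 + 30))**4 = (3/45)**4 = (3*(1/45))**4 = (1/15)**4 = 1/50625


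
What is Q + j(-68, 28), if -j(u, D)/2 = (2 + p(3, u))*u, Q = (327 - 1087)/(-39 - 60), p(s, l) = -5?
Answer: -39632/99 ≈ -400.32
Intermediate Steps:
Q = 760/99 (Q = -760/(-99) = -760*(-1/99) = 760/99 ≈ 7.6768)
j(u, D) = 6*u (j(u, D) = -2*(2 - 5)*u = -(-6)*u = 6*u)
Q + j(-68, 28) = 760/99 + 6*(-68) = 760/99 - 408 = -39632/99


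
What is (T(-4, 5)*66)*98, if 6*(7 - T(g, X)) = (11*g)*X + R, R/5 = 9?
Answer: 233926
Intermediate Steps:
R = 45 (R = 5*9 = 45)
T(g, X) = -½ - 11*X*g/6 (T(g, X) = 7 - ((11*g)*X + 45)/6 = 7 - (11*X*g + 45)/6 = 7 - (45 + 11*X*g)/6 = 7 + (-15/2 - 11*X*g/6) = -½ - 11*X*g/6)
(T(-4, 5)*66)*98 = ((-½ - 11/6*5*(-4))*66)*98 = ((-½ + 110/3)*66)*98 = ((217/6)*66)*98 = 2387*98 = 233926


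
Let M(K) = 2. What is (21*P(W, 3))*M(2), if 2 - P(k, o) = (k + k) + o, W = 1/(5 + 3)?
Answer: -105/2 ≈ -52.500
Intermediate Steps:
W = 1/8 ≈ 0.12500
P(k, o) = 2 - o - 2*k (P(k, o) = 2 - ((k + k) + o) = 2 - (2*k + o) = 2 - (o + 2*k) = 2 + (-o - 2*k) = 2 - o - 2*k)
(21*P(W, 3))*M(2) = (21*(2 - 1*3 - 2*1/8))*2 = (21*(2 - 3 - 1/4))*2 = (21*(-5/4))*2 = -105/4*2 = -105/2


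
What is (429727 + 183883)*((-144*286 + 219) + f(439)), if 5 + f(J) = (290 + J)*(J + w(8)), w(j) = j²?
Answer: 199863208370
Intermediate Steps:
f(J) = -5 + (64 + J)*(290 + J) (f(J) = -5 + (290 + J)*(J + 8²) = -5 + (290 + J)*(J + 64) = -5 + (290 + J)*(64 + J) = -5 + (64 + J)*(290 + J))
(429727 + 183883)*((-144*286 + 219) + f(439)) = (429727 + 183883)*((-144*286 + 219) + (18555 + 439² + 354*439)) = 613610*((-41184 + 219) + (18555 + 192721 + 155406)) = 613610*(-40965 + 366682) = 613610*325717 = 199863208370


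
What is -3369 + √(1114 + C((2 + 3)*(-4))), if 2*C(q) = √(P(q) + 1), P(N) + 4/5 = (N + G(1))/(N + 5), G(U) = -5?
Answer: -3369 + √(250650 + 15*√105)/15 ≈ -3335.6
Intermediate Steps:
P(N) = -⅘ + (-5 + N)/(5 + N) (P(N) = -⅘ + (N - 5)/(N + 5) = -⅘ + (-5 + N)/(5 + N))
C(q) = √(1 + (-45 + q)/(5*(5 + q)))/2 (C(q) = √((-45 + q)/(5*(5 + q)) + 1)/2 = √(1 + (-45 + q)/(5*(5 + q)))/2)
-3369 + √(1114 + C((2 + 3)*(-4))) = -3369 + √(1114 + √10*√((-10 + 3*((2 + 3)*(-4)))/(5 + (2 + 3)*(-4)))/10) = -3369 + √(1114 + √10*√((-10 + 3*(5*(-4)))/(5 + 5*(-4)))/10) = -3369 + √(1114 + √10*√((-10 + 3*(-20))/(5 - 20))/10) = -3369 + √(1114 + √10*√((-10 - 60)/(-15))/10) = -3369 + √(1114 + √10*√(-1/15*(-70))/10) = -3369 + √(1114 + √10*√(14/3)/10) = -3369 + √(1114 + √10*(√42/3)/10) = -3369 + √(1114 + √105/15)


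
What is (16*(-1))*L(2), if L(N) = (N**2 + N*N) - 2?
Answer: -96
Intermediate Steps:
L(N) = -2 + 2*N**2 (L(N) = (N**2 + N**2) - 2 = 2*N**2 - 2 = -2 + 2*N**2)
(16*(-1))*L(2) = (16*(-1))*(-2 + 2*2**2) = -16*(-2 + 2*4) = -16*(-2 + 8) = -16*6 = -96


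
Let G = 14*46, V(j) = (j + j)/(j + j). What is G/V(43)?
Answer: 644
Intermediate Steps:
V(j) = 1 (V(j) = (2*j)/((2*j)) = (2*j)*(1/(2*j)) = 1)
G = 644
G/V(43) = 644/1 = 644*1 = 644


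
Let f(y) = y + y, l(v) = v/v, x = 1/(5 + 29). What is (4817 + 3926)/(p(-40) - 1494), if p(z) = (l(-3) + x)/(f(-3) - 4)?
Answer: -594524/101599 ≈ -5.8517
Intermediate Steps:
x = 1/34 ≈ 0.029412
l(v) = 1
f(y) = 2*y
p(z) = -7/68 (p(z) = (1 + 1/34)/(2*(-3) - 4) = 35/(34*(-6 - 4)) = (35/34)/(-10) = (35/34)*(-⅒) = -7/68)
(4817 + 3926)/(p(-40) - 1494) = (4817 + 3926)/(-7/68 - 1494) = 8743/(-101599/68) = 8743*(-68/101599) = -594524/101599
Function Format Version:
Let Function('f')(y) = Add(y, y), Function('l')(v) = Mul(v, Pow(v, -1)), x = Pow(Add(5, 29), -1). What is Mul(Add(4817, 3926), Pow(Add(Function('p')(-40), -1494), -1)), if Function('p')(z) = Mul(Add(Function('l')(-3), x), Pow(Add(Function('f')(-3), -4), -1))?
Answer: Rational(-594524, 101599) ≈ -5.8517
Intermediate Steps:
x = Rational(1, 34) (x = Pow(34, -1) = Rational(1, 34) ≈ 0.029412)
Function('l')(v) = 1
Function('f')(y) = Mul(2, y)
Function('p')(z) = Rational(-7, 68) (Function('p')(z) = Mul(Add(1, Rational(1, 34)), Pow(Add(Mul(2, -3), -4), -1)) = Mul(Rational(35, 34), Pow(Add(-6, -4), -1)) = Mul(Rational(35, 34), Pow(-10, -1)) = Mul(Rational(35, 34), Rational(-1, 10)) = Rational(-7, 68))
Mul(Add(4817, 3926), Pow(Add(Function('p')(-40), -1494), -1)) = Mul(Add(4817, 3926), Pow(Add(Rational(-7, 68), -1494), -1)) = Mul(8743, Pow(Rational(-101599, 68), -1)) = Mul(8743, Rational(-68, 101599)) = Rational(-594524, 101599)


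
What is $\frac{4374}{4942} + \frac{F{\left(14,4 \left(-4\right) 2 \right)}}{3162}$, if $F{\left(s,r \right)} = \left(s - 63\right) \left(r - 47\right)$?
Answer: $\frac{16480535}{7813302} \approx 2.1093$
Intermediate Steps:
$F{\left(s,r \right)} = \left(-63 + s\right) \left(-47 + r\right)$
$\frac{4374}{4942} + \frac{F{\left(14,4 \left(-4\right) 2 \right)}}{3162} = \frac{4374}{4942} + \frac{2961 - 63 \cdot 4 \left(-4\right) 2 - 658 + 4 \left(-4\right) 2 \cdot 14}{3162} = 4374 \cdot \frac{1}{4942} + \left(2961 - 63 \left(\left(-16\right) 2\right) - 658 + \left(-16\right) 2 \cdot 14\right) \frac{1}{3162} = \frac{2187}{2471} + \left(2961 - -2016 - 658 - 448\right) \frac{1}{3162} = \frac{2187}{2471} + \left(2961 + 2016 - 658 - 448\right) \frac{1}{3162} = \frac{2187}{2471} + 3871 \cdot \frac{1}{3162} = \frac{2187}{2471} + \frac{3871}{3162} = \frac{16480535}{7813302}$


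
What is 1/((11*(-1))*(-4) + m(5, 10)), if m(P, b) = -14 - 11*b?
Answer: -1/80 ≈ -0.012500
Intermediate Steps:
m(P, b) = -14 - 11*b
1/((11*(-1))*(-4) + m(5, 10)) = 1/((11*(-1))*(-4) + (-14 - 11*10)) = 1/(-11*(-4) + (-14 - 110)) = 1/(44 - 124) = 1/(-80) = -1/80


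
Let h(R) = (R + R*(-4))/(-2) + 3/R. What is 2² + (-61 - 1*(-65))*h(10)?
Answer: 326/5 ≈ 65.200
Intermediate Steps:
h(R) = 3/R + 3*R/2 (h(R) = (R - 4*R)*(-½) + 3/R = -3*R*(-½) + 3/R = 3*R/2 + 3/R = 3/R + 3*R/2)
2² + (-61 - 1*(-65))*h(10) = 2² + (-61 - 1*(-65))*(3/10 + (3/2)*10) = 4 + (-61 + 65)*(3*(⅒) + 15) = 4 + 4*(3/10 + 15) = 4 + 4*(153/10) = 4 + 306/5 = 326/5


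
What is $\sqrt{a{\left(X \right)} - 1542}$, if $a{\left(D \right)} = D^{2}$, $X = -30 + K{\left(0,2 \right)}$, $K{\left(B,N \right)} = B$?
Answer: $i \sqrt{642} \approx 25.338 i$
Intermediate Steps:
$X = -30$ ($X = -30 + 0 = -30$)
$\sqrt{a{\left(X \right)} - 1542} = \sqrt{\left(-30\right)^{2} - 1542} = \sqrt{900 - 1542} = \sqrt{-642} = i \sqrt{642}$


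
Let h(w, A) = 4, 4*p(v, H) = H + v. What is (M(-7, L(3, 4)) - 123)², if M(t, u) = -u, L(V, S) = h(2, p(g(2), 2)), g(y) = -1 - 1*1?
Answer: 16129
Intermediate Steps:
g(y) = -2 (g(y) = -1 - 1 = -2)
p(v, H) = H/4 + v/4 (p(v, H) = (H + v)/4 = H/4 + v/4)
L(V, S) = 4
(M(-7, L(3, 4)) - 123)² = (-1*4 - 123)² = (-4 - 123)² = (-127)² = 16129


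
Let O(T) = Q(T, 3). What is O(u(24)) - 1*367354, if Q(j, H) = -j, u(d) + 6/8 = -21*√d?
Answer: -1469413/4 + 42*√6 ≈ -3.6725e+5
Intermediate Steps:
u(d) = -¾ - 21*√d
O(T) = -T
O(u(24)) - 1*367354 = -(-¾ - 42*√6) - 1*367354 = -(-¾ - 42*√6) - 367354 = (¾ + 42*√6) - 367354 = -1469413/4 + 42*√6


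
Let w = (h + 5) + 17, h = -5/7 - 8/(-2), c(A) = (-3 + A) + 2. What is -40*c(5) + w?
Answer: -943/7 ≈ -134.71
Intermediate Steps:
c(A) = -1 + A
h = 23/7 (h = -5*⅐ - 8*(-½) = -5/7 + 4 = 23/7 ≈ 3.2857)
w = 177/7 (w = (23/7 + 5) + 17 = 58/7 + 17 = 177/7 ≈ 25.286)
-40*c(5) + w = -40*(-1 + 5) + 177/7 = -40*4 + 177/7 = -160 + 177/7 = -943/7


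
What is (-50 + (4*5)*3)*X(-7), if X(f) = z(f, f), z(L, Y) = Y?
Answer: -70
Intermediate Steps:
X(f) = f
(-50 + (4*5)*3)*X(-7) = (-50 + (4*5)*3)*(-7) = (-50 + 20*3)*(-7) = (-50 + 60)*(-7) = 10*(-7) = -70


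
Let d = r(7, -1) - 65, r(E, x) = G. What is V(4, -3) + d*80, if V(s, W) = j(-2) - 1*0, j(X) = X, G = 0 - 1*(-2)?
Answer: -5042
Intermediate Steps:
G = 2 (G = 0 + 2 = 2)
r(E, x) = 2
V(s, W) = -2 (V(s, W) = -2 - 1*0 = -2 + 0 = -2)
d = -63 (d = 2 - 65 = -63)
V(4, -3) + d*80 = -2 - 63*80 = -2 - 5040 = -5042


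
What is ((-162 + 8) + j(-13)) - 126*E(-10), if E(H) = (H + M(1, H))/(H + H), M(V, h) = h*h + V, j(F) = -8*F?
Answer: 5233/10 ≈ 523.30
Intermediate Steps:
M(V, h) = V + h**2 (M(V, h) = h**2 + V = V + h**2)
E(H) = (1 + H + H**2)/(2*H) (E(H) = (H + (1 + H**2))/(H + H) = (1 + H + H**2)/((2*H)) = (1 + H + H**2)*(1/(2*H)) = (1 + H + H**2)/(2*H))
((-162 + 8) + j(-13)) - 126*E(-10) = ((-162 + 8) - 8*(-13)) - 63*(1 - 10 + (-10)**2)/(-10) = (-154 + 104) - 63*(-1)*(1 - 10 + 100)/10 = -50 - 63*(-1)*91/10 = -50 - 126*(-91/20) = -50 + 5733/10 = 5233/10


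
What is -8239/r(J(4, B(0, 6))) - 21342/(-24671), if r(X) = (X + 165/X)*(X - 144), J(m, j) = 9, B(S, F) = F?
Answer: 282016349/91035990 ≈ 3.0979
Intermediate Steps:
r(X) = (-144 + X)*(X + 165/X) (r(X) = (X + 165/X)*(-144 + X) = (-144 + X)*(X + 165/X))
-8239/r(J(4, B(0, 6))) - 21342/(-24671) = -8239/(165 + 9**2 - 23760/9 - 144*9) - 21342/(-24671) = -8239/(165 + 81 - 23760*1/9 - 1296) - 21342*(-1/24671) = -8239/(165 + 81 - 2640 - 1296) + 21342/24671 = -8239/(-3690) + 21342/24671 = -8239*(-1/3690) + 21342/24671 = 8239/3690 + 21342/24671 = 282016349/91035990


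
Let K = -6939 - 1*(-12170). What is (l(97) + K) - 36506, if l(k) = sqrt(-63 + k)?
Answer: -31275 + sqrt(34) ≈ -31269.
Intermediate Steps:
K = 5231 (K = -6939 + 12170 = 5231)
(l(97) + K) - 36506 = (sqrt(-63 + 97) + 5231) - 36506 = (sqrt(34) + 5231) - 36506 = (5231 + sqrt(34)) - 36506 = -31275 + sqrt(34)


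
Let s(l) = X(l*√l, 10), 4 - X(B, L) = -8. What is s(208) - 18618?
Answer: -18606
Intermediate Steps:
X(B, L) = 12 (X(B, L) = 4 - 1*(-8) = 4 + 8 = 12)
s(l) = 12
s(208) - 18618 = 12 - 18618 = -18606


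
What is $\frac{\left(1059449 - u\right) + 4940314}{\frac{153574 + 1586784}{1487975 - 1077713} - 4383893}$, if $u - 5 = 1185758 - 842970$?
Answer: $- \frac{52746359685}{40875976582} \approx -1.2904$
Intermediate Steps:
$u = 342793$ ($u = 5 + \left(1185758 - 842970\right) = 5 + 342788 = 342793$)
$\frac{\left(1059449 - u\right) + 4940314}{\frac{153574 + 1586784}{1487975 - 1077713} - 4383893} = \frac{\left(1059449 - 342793\right) + 4940314}{\frac{153574 + 1586784}{1487975 - 1077713} - 4383893} = \frac{\left(1059449 - 342793\right) + 4940314}{\frac{1740358}{410262} - 4383893} = \frac{716656 + 4940314}{1740358 \cdot \frac{1}{410262} - 4383893} = \frac{5656970}{\frac{870179}{205131} - 4383893} = \frac{5656970}{- \frac{899271484804}{205131}} = 5656970 \left(- \frac{205131}{899271484804}\right) = - \frac{52746359685}{40875976582}$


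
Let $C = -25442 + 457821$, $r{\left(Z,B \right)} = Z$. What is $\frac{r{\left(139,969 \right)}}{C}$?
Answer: $\frac{139}{432379} \approx 0.00032148$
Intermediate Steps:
$C = 432379$
$\frac{r{\left(139,969 \right)}}{C} = \frac{139}{432379}$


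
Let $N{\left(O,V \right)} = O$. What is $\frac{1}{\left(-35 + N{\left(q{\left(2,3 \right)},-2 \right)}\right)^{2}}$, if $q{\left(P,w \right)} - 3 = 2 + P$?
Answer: $\frac{1}{784} \approx 0.0012755$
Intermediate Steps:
$q{\left(P,w \right)} = 5 + P$ ($q{\left(P,w \right)} = 3 + \left(2 + P\right) = 5 + P$)
$\frac{1}{\left(-35 + N{\left(q{\left(2,3 \right)},-2 \right)}\right)^{2}} = \frac{1}{\left(-35 + \left(5 + 2\right)\right)^{2}} = \frac{1}{\left(-35 + 7\right)^{2}} = \frac{1}{\left(-28\right)^{2}} = \frac{1}{784}$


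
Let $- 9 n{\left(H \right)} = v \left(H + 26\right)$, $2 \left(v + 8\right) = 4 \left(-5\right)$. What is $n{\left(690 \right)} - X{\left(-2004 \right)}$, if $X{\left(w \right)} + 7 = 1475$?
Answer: $-36$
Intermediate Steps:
$X{\left(w \right)} = 1468$ ($X{\left(w \right)} = -7 + 1475 = 1468$)
$v = -18$ ($v = -8 + \frac{4 \left(-5\right)}{2} = -8 + \frac{1}{2} \left(-20\right) = -8 - 10 = -18$)
$n{\left(H \right)} = 52 + 2 H$ ($n{\left(H \right)} = - \frac{\left(-18\right) \left(H + 26\right)}{9} = - \frac{\left(-18\right) \left(26 + H\right)}{9} = - \frac{-468 - 18 H}{9} = 52 + 2 H$)
$n{\left(690 \right)} - X{\left(-2004 \right)} = \left(52 + 2 \cdot 690\right) - 1468 = \left(52 + 1380\right) - 1468 = 1432 - 1468 = -36$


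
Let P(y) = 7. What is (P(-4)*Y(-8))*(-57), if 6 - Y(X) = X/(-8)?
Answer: -1995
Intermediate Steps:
Y(X) = 6 + X/8 (Y(X) = 6 - X/(-8) = 6 - X*(-1)/8 = 6 - (-1)*X/8 = 6 + X/8)
(P(-4)*Y(-8))*(-57) = (7*(6 + (1/8)*(-8)))*(-57) = (7*(6 - 1))*(-57) = (7*5)*(-57) = 35*(-57) = -1995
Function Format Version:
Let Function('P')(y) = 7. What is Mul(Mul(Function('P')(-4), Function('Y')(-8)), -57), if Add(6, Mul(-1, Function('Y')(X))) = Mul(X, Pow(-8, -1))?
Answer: -1995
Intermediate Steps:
Function('Y')(X) = Add(6, Mul(Rational(1, 8), X)) (Function('Y')(X) = Add(6, Mul(-1, Mul(X, Pow(-8, -1)))) = Add(6, Mul(-1, Mul(X, Rational(-1, 8)))) = Add(6, Mul(-1, Mul(Rational(-1, 8), X))) = Add(6, Mul(Rational(1, 8), X)))
Mul(Mul(Function('P')(-4), Function('Y')(-8)), -57) = Mul(Mul(7, Add(6, Mul(Rational(1, 8), -8))), -57) = Mul(Mul(7, Add(6, -1)), -57) = Mul(Mul(7, 5), -57) = Mul(35, -57) = -1995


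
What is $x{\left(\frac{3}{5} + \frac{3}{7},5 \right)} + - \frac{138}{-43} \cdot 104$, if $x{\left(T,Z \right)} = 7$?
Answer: $\frac{14653}{43} \approx 340.77$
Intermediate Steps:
$x{\left(\frac{3}{5} + \frac{3}{7},5 \right)} + - \frac{138}{-43} \cdot 104 = 7 + - \frac{138}{-43} \cdot 104 = 7 + \left(-138\right) \left(- \frac{1}{43}\right) 104 = 7 + \frac{138}{43} \cdot 104 = 7 + \frac{14352}{43} = \frac{14653}{43}$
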